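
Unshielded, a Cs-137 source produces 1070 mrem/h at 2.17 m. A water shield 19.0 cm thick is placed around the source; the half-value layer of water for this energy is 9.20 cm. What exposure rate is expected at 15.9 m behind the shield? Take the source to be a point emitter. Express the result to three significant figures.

4.76 mrem/h

Distance alone: (2.17/15.9)² = 0.01863, so 1070 × 0.01863 = 19.93 mrem/h.
Shield: 19.0/9.20 = 2.065 half-value layers → attenuation 2^(−2.065) = 0.2390.
Combined: 19.93 × 0.2390 = 4.763 mrem/h.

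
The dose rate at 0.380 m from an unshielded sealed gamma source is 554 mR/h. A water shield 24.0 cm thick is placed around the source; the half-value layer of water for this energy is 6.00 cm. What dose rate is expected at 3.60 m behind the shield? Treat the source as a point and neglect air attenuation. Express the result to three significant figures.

Distance alone: (0.380/3.60)² = 0.01114, so 554 × 0.01114 = 6.172 mR/h.
Shield: 24.0/6.00 = 4.000 half-value layers → attenuation 2^(−4.000) = 0.06250.
Combined: 6.172 × 0.06250 = 0.3857 mR/h.

0.386 mR/h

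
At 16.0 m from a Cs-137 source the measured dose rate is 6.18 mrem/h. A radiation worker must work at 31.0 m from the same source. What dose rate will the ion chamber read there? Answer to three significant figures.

Using I₁d₁² = I₂d₂², scaling from 16.0 m to 31.0 m:
6.18 × (16.0/31.0)² = 6.18 × 0.2664 = 1.646 mrem/h.

1.65 mrem/h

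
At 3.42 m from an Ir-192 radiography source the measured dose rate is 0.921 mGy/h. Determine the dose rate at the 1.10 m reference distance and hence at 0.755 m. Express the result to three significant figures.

Intensity scales as (d₁/d₂)², so
At 1.10 m: (3.42/1.10)² = 9.666, so 0.921 × 9.666 = 8.902 mGy/h
At 0.755 m: (1.10/0.755)² = 2.123, so 8.902 × 2.123 = 18.90 mGy/h.

8.90 mGy/h; 18.9 mGy/h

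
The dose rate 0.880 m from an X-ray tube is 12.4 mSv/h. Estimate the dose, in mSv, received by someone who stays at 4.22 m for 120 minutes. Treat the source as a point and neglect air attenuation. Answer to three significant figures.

Using I₁d₁² = I₂d₂², rate at 4.22 m:
12.4 × (0.880/4.22)² = 12.4 × 0.04349 = 0.5393 mSv/h.
Dose = rate × time = 0.5393 mSv/h × 2.000 h = 1.079 mSv.

1.08 mSv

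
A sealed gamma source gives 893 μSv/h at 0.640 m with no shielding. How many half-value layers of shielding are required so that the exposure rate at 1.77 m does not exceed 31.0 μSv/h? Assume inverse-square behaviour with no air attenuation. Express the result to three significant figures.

At 1.77 m, distance alone gives (0.640/1.77)² = 0.1307, so 893 × 0.1307 = 116.7 μSv/h.
Further attenuation needed: 116.7/31.0 = 3.765.
n = log₂(3.765) = 1.913 half-value layers.

1.91 half-value layers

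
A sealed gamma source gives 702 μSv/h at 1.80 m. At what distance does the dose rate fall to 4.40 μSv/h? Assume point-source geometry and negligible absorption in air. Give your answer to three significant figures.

22.7 m

Applying the 1/r² law, d₂ = d₁·√(I₁/I₂).
I₁/I₂ = 702/4.40 = 159.5, so d₂ = 1.80 × √159.5 = 22.73 m.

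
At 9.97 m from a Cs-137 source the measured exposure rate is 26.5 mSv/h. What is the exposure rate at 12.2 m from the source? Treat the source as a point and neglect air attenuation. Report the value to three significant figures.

17.7 mSv/h

Applying the 1/r² law, scaling from 9.97 m to 12.2 m:
(9.97/12.2)² = 0.6678, so 26.5 × 0.6678 = 17.70 mSv/h.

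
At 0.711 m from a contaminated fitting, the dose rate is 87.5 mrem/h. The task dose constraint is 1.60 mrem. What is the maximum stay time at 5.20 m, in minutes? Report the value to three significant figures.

Applying the 1/r² law, rate at 5.20 m:
(0.711/5.20)² = 0.01870, so 87.5 × 0.01870 = 1.636 mrem/h.
Stay time = 1.60 mrem ÷ 1.636 mrem/h = 0.9780 h = 58.68 min.

58.7 min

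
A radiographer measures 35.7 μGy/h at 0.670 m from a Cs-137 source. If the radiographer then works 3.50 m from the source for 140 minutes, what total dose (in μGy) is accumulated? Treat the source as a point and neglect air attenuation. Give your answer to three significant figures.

By the inverse-square law, rate at 3.50 m:
35.7 × (0.670/3.50)² = 35.7 × 0.03664 = 1.308 μGy/h.
Dose = rate × time = 1.308 μGy/h × 2.333 h = 3.052 μGy.

3.05 μGy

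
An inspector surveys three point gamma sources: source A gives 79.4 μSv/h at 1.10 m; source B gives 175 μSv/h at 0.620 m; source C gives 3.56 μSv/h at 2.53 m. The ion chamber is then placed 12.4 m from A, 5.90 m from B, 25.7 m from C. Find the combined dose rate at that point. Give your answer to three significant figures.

Each source contributes Iᵢ·(dᵢ/rᵢ)²; contributions add.
A: 79.4 × (1.10/12.4)² = 0.6248 μSv/h
B: 175 × (0.620/5.90)² = 1.932 μSv/h
C: 3.56 × (2.53/25.7)² = 0.03450 μSv/h
Total = 0.6248 + 1.932 + 0.03450 = 2.591 μSv/h.

2.59 μSv/h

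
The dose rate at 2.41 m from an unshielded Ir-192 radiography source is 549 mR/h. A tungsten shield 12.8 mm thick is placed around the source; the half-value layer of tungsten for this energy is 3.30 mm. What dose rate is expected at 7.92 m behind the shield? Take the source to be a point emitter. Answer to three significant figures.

Distance alone: (2.41/7.92)² = 0.09259, so 549 × 0.09259 = 50.83 mR/h.
Shield: 12.8/3.30 = 3.879 half-value layers → attenuation 2^(−3.879) = 0.06797.
Combined: 50.83 × 0.06797 = 3.455 mR/h.

3.46 mR/h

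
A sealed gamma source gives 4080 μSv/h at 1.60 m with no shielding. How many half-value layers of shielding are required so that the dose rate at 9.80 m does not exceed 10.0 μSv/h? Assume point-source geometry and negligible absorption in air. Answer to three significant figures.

At 9.80 m, distance alone gives (1.60/9.80)² = 0.02666, so 4080 × 0.02666 = 108.8 μSv/h.
Further attenuation needed: 108.8/10.0 = 10.88.
n = log₂(10.88) = 3.444 half-value layers.

3.44 half-value layers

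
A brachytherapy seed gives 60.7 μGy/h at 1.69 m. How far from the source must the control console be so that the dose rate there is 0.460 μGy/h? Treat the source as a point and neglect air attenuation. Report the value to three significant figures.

Using I₁d₁² = I₂d₂², d₂ = d₁·√(I₁/I₂).
I₁/I₂ = 60.7/0.460 = 132.0, so d₂ = 1.69 × √132.0 = 19.42 m.

19.4 m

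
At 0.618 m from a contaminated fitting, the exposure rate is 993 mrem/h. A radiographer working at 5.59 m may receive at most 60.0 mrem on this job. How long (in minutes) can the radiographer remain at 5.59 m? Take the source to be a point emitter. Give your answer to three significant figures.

297 min

Applying the 1/r² law, rate at 5.59 m:
993 × (0.618/5.59)² = 993 × 0.01222 = 12.13 mrem/h.
Stay time = 60.0 mrem ÷ 12.13 mrem/h = 4.946 h = 296.8 min.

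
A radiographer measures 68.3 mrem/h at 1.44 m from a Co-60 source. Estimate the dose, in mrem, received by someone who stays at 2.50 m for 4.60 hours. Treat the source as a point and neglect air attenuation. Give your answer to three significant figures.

Applying the 1/r² law, rate at 2.50 m:
(1.44/2.50)² = 0.3318, so 68.3 × 0.3318 = 22.66 mrem/h.
Dose = rate × time = 22.66 mrem/h × 4.600 h = 104.2 mrem.

104 mrem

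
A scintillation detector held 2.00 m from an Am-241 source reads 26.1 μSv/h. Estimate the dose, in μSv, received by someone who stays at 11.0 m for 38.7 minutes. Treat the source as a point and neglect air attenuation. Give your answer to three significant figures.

Intensity scales as (d₁/d₂)², so rate at 11.0 m:
(2.00/11.0)² = 0.03306, so 26.1 × 0.03306 = 0.8629 μSv/h.
Dose = rate × time = 0.8629 μSv/h × 0.6450 h = 0.5566 μSv.

0.557 μSv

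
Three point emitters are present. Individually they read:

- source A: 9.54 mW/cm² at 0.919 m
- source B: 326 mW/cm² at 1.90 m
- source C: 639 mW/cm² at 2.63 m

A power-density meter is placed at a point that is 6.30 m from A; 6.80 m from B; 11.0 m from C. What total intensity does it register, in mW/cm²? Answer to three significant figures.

Each source contributes Iᵢ·(dᵢ/rᵢ)²; contributions add.
A: 9.54 × (0.919/6.30)² = 0.2030 mW/cm²
B: 326 × (1.90/6.80)² = 25.45 mW/cm²
C: 639 × (2.63/11.0)² = 36.53 mW/cm²
Total = 0.2030 + 25.45 + 36.53 = 62.18 mW/cm².

62.2 mW/cm²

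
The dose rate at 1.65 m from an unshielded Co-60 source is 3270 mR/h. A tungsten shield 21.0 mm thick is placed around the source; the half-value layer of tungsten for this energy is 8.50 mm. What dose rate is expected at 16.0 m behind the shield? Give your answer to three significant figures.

6.27 mR/h

Distance alone: (1.65/16.0)² = 0.01063, so 3270 × 0.01063 = 34.76 mR/h.
Shield: 21.0/8.50 = 2.471 half-value layers → attenuation 2^(−2.471) = 0.1804.
Combined: 34.76 × 0.1804 = 6.271 mR/h.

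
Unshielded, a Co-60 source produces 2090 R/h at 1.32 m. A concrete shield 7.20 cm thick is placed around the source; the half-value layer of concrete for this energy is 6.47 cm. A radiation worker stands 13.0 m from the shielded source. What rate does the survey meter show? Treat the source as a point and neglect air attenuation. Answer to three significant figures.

Distance alone: 2090 × (1.32/13.0)² = 2090 × 0.01031 = 21.55 R/h.
Shield: 7.20/6.47 = 1.113 half-value layers → attenuation 2^(−1.113) = 0.4623.
Combined: 21.55 × 0.4623 = 9.963 R/h.

9.96 R/h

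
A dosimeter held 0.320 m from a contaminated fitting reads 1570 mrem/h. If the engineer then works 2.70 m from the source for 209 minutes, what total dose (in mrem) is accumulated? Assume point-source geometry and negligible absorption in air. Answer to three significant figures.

76.8 mrem

By the inverse-square law, rate at 2.70 m:
1570 × (0.320/2.70)² = 1570 × 0.01405 = 22.06 mrem/h.
Dose = rate × time = 22.06 mrem/h × 3.483 h = 76.83 mrem.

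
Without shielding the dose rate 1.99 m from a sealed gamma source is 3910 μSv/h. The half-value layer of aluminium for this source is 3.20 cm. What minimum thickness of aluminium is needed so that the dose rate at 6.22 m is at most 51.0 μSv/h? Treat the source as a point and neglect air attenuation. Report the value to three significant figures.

9.51 cm

At 6.22 m, distance alone gives (1.99/6.22)² = 0.1024, so 3910 × 0.1024 = 400.4 μSv/h.
Further attenuation needed: 400.4/51.0 = 7.851.
n = log₂(7.851) = 2.973 half-value layers.
Thickness = 2.973 × 3.20 cm = 9.514 cm.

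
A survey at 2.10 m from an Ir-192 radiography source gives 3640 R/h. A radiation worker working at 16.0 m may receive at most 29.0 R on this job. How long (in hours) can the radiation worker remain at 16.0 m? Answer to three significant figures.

Using I₁d₁² = I₂d₂², rate at 16.0 m:
(2.10/16.0)² = 0.01723, so 3640 × 0.01723 = 62.72 R/h.
Stay time = 29.0 R ÷ 62.72 R/h = 0.4624 h.

0.462 h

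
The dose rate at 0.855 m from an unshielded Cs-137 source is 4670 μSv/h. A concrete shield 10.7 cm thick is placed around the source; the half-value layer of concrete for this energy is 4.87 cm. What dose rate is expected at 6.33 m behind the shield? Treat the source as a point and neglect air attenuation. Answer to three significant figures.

Distance alone: (0.855/6.33)² = 0.01824, so 4670 × 0.01824 = 85.18 μSv/h.
Shield: 10.7/4.87 = 2.197 half-value layers → attenuation 2^(−2.197) = 0.2181.
Combined: 85.18 × 0.2181 = 18.58 μSv/h.

18.6 μSv/h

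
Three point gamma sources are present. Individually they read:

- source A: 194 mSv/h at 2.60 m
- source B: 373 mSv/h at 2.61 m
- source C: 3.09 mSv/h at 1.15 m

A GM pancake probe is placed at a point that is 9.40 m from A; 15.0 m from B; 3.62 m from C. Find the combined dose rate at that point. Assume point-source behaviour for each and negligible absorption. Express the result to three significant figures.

26.4 mSv/h

By superposition, sum each source's inverse-square contribution:
A: 194 × (2.60/9.40)² = 14.84 mSv/h
B: 373 × (2.61/15.0)² = 11.29 mSv/h
C: 3.09 × (1.15/3.62)² = 0.3118 mSv/h
Total = 14.84 + 11.29 + 0.3118 = 26.44 mSv/h.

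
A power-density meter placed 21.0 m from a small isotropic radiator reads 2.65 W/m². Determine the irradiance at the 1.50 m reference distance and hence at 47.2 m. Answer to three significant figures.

519 W/m²; 0.525 W/m²

By the inverse-square law,
At 1.50 m: (21.0/1.50)² = 196.0, so 2.65 × 196.0 = 519.4 W/m²
At 47.2 m: 519.4 × (1.50/47.2)² = 519.4 × 0.001010 = 0.5246 W/m².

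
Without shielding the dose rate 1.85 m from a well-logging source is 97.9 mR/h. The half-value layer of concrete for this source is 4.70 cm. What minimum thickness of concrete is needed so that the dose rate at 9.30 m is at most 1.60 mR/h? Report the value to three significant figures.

6.00 cm

At 9.30 m, distance alone gives 97.9 × (1.85/9.30)² = 97.9 × 0.03957 = 3.874 mR/h.
Further attenuation needed: 3.874/1.60 = 2.421.
n = log₂(2.421) = 1.276 half-value layers.
Thickness = 1.276 × 4.70 cm = 5.997 cm.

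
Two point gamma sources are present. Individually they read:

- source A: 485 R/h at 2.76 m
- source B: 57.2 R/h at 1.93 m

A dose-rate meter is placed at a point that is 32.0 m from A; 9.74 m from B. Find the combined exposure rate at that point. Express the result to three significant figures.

5.85 R/h

Each source contributes Iᵢ·(dᵢ/rᵢ)²; contributions add.
A: 485 × (2.76/32.0)² = 3.608 R/h
B: 57.2 × (1.93/9.74)² = 2.246 R/h
Total = 3.608 + 2.246 = 5.854 R/h.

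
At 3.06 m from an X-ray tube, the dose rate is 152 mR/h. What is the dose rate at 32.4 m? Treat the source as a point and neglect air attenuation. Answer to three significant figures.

1.36 mR/h

By the inverse-square law, the rate at 32.4 m is
(3.06/32.4)² = 0.008920, so 152 × 0.008920 = 1.356 mR/h.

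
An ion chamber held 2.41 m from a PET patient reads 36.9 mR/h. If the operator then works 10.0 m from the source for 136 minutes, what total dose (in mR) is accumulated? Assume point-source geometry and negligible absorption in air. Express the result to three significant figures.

4.86 mR

Applying the 1/r² law, rate at 10.0 m:
36.9 × (2.41/10.0)² = 36.9 × 0.05808 = 2.143 mR/h.
Dose = rate × time = 2.143 mR/h × 2.267 h = 4.858 mR.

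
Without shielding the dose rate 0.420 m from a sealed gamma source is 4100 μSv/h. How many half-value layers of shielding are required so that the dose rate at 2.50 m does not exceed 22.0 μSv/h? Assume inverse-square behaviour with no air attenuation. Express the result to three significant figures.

2.40 half-value layers

At 2.50 m, distance alone gives (0.420/2.50)² = 0.02822, so 4100 × 0.02822 = 115.7 μSv/h.
Further attenuation needed: 115.7/22.0 = 5.259.
n = log₂(5.259) = 2.395 half-value layers.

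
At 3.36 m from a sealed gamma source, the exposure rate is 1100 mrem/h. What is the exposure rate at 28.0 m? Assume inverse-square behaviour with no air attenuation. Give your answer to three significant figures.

Intensity scales as (d₁/d₂)², so the rate at 28.0 m is
1100 × (3.36/28.0)² = 1100 × 0.01440 = 15.84 mrem/h.

15.8 mrem/h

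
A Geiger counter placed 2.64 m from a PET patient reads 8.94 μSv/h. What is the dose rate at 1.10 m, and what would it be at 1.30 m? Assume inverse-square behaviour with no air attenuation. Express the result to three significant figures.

Since intensity falls as 1/r²,
At 1.10 m: (2.64/1.10)² = 5.760, so 8.94 × 5.760 = 51.49 μSv/h
At 1.30 m: 51.49 × (1.10/1.30)² = 51.49 × 0.7160 = 36.87 μSv/h.

51.5 μSv/h; 36.9 μSv/h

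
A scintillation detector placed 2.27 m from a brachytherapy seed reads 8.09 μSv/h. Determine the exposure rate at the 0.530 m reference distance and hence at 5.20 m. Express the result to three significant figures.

Since intensity falls as 1/r²,
At 0.530 m: (2.27/0.530)² = 18.34, so 8.09 × 18.34 = 148.4 μSv/h
At 5.20 m: (0.530/5.20)² = 0.01039, so 148.4 × 0.01039 = 1.542 μSv/h.

148 μSv/h; 1.54 μSv/h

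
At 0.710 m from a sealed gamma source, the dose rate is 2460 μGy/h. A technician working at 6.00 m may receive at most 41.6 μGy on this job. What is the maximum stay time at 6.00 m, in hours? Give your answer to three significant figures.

1.21 h

Applying the 1/r² law, rate at 6.00 m:
(0.710/6.00)² = 0.01400, so 2460 × 0.01400 = 34.44 μGy/h.
Stay time = 41.6 μGy ÷ 34.44 μGy/h = 1.208 h.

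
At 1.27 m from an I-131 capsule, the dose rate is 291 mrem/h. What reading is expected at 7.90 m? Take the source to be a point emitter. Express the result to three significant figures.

Using I₁d₁² = I₂d₂², the rate at 7.90 m is
(1.27/7.90)² = 0.02584, so 291 × 0.02584 = 7.519 mrem/h.

7.52 mrem/h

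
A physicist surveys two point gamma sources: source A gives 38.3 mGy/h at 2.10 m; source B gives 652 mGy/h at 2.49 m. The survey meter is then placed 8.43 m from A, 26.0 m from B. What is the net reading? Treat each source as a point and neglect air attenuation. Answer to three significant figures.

By superposition, sum each source's inverse-square contribution:
A: 38.3 × (2.10/8.43)² = 2.377 mGy/h
B: 652 × (2.49/26.0)² = 5.980 mGy/h
Total = 2.377 + 5.980 = 8.357 mGy/h.

8.36 mGy/h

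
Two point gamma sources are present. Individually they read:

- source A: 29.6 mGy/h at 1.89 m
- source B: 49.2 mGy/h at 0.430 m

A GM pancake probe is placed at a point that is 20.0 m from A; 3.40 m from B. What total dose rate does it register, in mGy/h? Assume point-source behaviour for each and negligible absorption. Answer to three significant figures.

1.05 mGy/h

By superposition, sum each source's inverse-square contribution:
A: 29.6 × (1.89/20.0)² = 0.2643 mGy/h
B: 49.2 × (0.430/3.40)² = 0.7869 mGy/h
Total = 0.2643 + 0.7869 = 1.051 mGy/h.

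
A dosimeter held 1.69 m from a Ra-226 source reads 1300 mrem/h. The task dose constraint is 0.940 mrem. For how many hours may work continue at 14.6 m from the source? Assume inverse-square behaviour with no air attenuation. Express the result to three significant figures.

Applying the 1/r² law, rate at 14.6 m:
1300 × (1.69/14.6)² = 1300 × 0.01340 = 17.42 mrem/h.
Stay time = 0.940 mrem ÷ 17.42 mrem/h = 0.05396 h.

0.0540 h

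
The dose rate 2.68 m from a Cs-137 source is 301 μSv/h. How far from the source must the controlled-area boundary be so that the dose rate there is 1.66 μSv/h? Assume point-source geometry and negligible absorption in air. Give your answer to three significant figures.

Using I₁d₁² = I₂d₂², d₂ = d₁·√(I₁/I₂).
I₁/I₂ = 301/1.66 = 181.3, so d₂ = 2.68 × √181.3 = 36.09 m.

36.1 m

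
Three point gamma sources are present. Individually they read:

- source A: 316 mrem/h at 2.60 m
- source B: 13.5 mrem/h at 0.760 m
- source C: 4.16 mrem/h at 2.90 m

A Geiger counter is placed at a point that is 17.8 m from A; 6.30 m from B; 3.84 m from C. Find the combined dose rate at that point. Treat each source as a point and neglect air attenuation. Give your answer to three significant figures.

By superposition, sum each source's inverse-square contribution:
A: 316 × (2.60/17.8)² = 6.742 mrem/h
B: 13.5 × (0.760/6.30)² = 0.1965 mrem/h
C: 4.16 × (2.90/3.84)² = 2.373 mrem/h
Total = 6.742 + 0.1965 + 2.373 = 9.312 mrem/h.

9.31 mrem/h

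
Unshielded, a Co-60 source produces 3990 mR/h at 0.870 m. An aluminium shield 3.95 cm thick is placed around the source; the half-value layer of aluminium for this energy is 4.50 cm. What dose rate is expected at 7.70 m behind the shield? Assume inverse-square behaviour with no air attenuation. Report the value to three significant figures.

27.7 mR/h

Distance alone: (0.870/7.70)² = 0.01277, so 3990 × 0.01277 = 50.95 mR/h.
Shield: 3.95/4.50 = 0.8778 half-value layers → attenuation 2^(−0.8778) = 0.5442.
Combined: 50.95 × 0.5442 = 27.73 mR/h.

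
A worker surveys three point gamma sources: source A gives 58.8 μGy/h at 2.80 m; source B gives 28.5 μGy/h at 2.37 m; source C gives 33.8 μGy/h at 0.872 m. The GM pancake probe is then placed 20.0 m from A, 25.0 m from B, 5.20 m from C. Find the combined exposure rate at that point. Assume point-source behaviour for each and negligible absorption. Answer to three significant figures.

By superposition, sum each source's inverse-square contribution:
A: 58.8 × (2.80/20.0)² = 1.152 μGy/h
B: 28.5 × (2.37/25.0)² = 0.2561 μGy/h
C: 33.8 × (0.872/5.20)² = 0.9505 μGy/h
Total = 1.152 + 0.2561 + 0.9505 = 2.359 μGy/h.

2.36 μGy/h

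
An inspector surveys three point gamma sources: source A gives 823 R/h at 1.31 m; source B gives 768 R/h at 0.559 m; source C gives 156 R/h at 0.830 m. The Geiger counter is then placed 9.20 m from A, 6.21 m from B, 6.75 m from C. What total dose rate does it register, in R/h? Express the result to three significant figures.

25.3 R/h

Each source contributes Iᵢ·(dᵢ/rᵢ)²; contributions add.
A: 823 × (1.31/9.20)² = 16.69 R/h
B: 768 × (0.559/6.21)² = 6.223 R/h
C: 156 × (0.830/6.75)² = 2.359 R/h
Total = 16.69 + 6.223 + 2.359 = 25.27 R/h.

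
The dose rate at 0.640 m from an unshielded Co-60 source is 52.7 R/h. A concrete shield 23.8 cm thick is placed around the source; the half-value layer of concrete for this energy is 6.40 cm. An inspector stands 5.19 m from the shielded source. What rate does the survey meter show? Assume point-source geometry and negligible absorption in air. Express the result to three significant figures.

0.0609 R/h

Distance alone: (0.640/5.19)² = 0.01521, so 52.7 × 0.01521 = 0.8016 R/h.
Shield: 23.8/6.40 = 3.719 half-value layers → attenuation 2^(−3.719) = 0.07594.
Combined: 0.8016 × 0.07594 = 0.06087 R/h.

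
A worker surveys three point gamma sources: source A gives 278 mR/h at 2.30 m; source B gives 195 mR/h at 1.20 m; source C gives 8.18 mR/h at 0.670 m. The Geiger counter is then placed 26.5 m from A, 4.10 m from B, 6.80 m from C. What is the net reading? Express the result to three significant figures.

18.9 mR/h

Each source contributes Iᵢ·(dᵢ/rᵢ)²; contributions add.
A: 278 × (2.30/26.5)² = 2.094 mR/h
B: 195 × (1.20/4.10)² = 16.70 mR/h
C: 8.18 × (0.670/6.80)² = 0.07941 mR/h
Total = 2.094 + 16.70 + 0.07941 = 18.87 mR/h.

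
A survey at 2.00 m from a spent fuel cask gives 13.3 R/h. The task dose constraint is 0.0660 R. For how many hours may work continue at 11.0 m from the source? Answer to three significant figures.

0.150 h

Intensity scales as (d₁/d₂)², so rate at 11.0 m:
(2.00/11.0)² = 0.03306, so 13.3 × 0.03306 = 0.4397 R/h.
Stay time = 0.0660 R ÷ 0.4397 R/h = 0.1501 h.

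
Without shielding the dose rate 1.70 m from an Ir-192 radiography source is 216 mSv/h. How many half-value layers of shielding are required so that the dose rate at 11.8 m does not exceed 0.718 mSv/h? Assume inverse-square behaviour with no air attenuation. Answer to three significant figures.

2.64 half-value layers

At 11.8 m, distance alone gives 216 × (1.70/11.8)² = 216 × 0.02076 = 4.484 mSv/h.
Further attenuation needed: 4.484/0.718 = 6.245.
n = log₂(6.245) = 2.643 half-value layers.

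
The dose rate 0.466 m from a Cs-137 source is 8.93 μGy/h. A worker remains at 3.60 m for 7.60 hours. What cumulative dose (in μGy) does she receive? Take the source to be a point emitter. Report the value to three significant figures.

1.14 μGy

Since intensity falls as 1/r², rate at 3.60 m:
8.93 × (0.466/3.60)² = 8.93 × 0.01676 = 0.1497 μGy/h.
Dose = rate × time = 0.1497 μGy/h × 7.600 h = 1.138 μGy.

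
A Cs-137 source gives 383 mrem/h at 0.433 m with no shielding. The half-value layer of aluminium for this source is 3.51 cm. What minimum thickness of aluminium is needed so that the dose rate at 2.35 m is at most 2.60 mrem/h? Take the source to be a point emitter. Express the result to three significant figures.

At 2.35 m, distance alone gives 383 × (0.433/2.35)² = 383 × 0.03395 = 13.00 mrem/h.
Further attenuation needed: 13.00/2.60 = 5.000.
n = log₂(5.000) = 2.322 half-value layers.
Thickness = 2.322 × 3.51 cm = 8.150 cm.

8.15 cm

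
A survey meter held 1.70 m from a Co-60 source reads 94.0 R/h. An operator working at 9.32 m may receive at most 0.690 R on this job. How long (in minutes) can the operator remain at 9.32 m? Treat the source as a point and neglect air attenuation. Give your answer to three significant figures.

13.2 min

Using I₁d₁² = I₂d₂², rate at 9.32 m:
(1.70/9.32)² = 0.03327, so 94.0 × 0.03327 = 3.127 R/h.
Stay time = 0.690 R ÷ 3.127 R/h = 0.2207 h = 13.24 min.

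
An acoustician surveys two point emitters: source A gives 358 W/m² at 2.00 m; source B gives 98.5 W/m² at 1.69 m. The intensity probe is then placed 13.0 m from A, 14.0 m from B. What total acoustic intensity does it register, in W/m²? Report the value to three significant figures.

9.91 W/m²

By superposition, sum each source's inverse-square contribution:
A: 358 × (2.00/13.0)² = 8.473 W/m²
B: 98.5 × (1.69/14.0)² = 1.435 W/m²
Total = 8.473 + 1.435 = 9.908 W/m².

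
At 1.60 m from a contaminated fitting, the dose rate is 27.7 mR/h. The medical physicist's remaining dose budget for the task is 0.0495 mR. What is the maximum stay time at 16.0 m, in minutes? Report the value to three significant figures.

Since intensity falls as 1/r², rate at 16.0 m:
(1.60/16.0)² = 0.01000, so 27.7 × 0.01000 = 0.2770 mR/h.
Stay time = 0.0495 mR ÷ 0.2770 mR/h = 0.1787 h = 10.72 min.

10.7 min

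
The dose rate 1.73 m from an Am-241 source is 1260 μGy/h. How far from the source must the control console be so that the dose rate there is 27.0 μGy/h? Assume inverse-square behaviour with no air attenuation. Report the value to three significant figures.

11.8 m

Since intensity falls as 1/r², d₂ = d₁·√(I₁/I₂).
I₁/I₂ = 1260/27.0 = 46.67, so d₂ = 1.73 × √46.67 = 11.82 m.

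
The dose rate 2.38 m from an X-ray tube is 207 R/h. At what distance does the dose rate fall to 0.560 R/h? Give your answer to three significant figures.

45.8 m

By the inverse-square law, d₂ = d₁·√(I₁/I₂).
I₁/I₂ = 207/0.560 = 369.6, so d₂ = 2.38 × √369.6 = 45.76 m.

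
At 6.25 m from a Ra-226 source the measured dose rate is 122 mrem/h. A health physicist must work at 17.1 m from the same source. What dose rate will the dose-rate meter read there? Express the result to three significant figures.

By the inverse-square law, scaling from 6.25 m to 17.1 m:
(6.25/17.1)² = 0.1336, so 122 × 0.1336 = 16.30 mrem/h.

16.3 mrem/h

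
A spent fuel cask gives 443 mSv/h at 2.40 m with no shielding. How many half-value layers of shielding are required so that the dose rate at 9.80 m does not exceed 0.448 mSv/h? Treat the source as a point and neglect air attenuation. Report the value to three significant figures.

At 9.80 m, distance alone gives 443 × (2.40/9.80)² = 443 × 0.05998 = 26.57 mSv/h.
Further attenuation needed: 26.57/0.448 = 59.31.
n = log₂(59.31) = 5.890 half-value layers.

5.89 half-value layers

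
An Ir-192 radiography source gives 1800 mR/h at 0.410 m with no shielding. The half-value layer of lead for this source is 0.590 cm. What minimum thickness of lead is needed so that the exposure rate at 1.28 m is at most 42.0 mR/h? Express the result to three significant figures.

1.26 cm

At 1.28 m, distance alone gives (0.410/1.28)² = 0.1026, so 1800 × 0.1026 = 184.7 mR/h.
Further attenuation needed: 184.7/42.0 = 4.398.
n = log₂(4.398) = 2.137 half-value layers.
Thickness = 2.137 × 0.590 cm = 1.261 cm.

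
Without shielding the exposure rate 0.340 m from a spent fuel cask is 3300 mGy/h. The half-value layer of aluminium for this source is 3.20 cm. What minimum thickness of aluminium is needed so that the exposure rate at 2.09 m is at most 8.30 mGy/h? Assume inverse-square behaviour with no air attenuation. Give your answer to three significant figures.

At 2.09 m, distance alone gives (0.340/2.09)² = 0.02646, so 3300 × 0.02646 = 87.32 mGy/h.
Further attenuation needed: 87.32/8.30 = 10.52.
n = log₂(10.52) = 3.395 half-value layers.
Thickness = 3.395 × 3.20 cm = 10.86 cm.

10.9 cm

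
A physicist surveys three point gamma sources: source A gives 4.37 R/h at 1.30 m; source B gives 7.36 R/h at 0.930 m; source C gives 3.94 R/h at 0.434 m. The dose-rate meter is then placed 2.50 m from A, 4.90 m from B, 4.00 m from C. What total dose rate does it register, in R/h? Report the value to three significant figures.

By superposition, sum each source's inverse-square contribution:
A: 4.37 × (1.30/2.50)² = 1.182 R/h
B: 7.36 × (0.930/4.90)² = 0.2651 R/h
C: 3.94 × (0.434/4.00)² = 0.04638 R/h
Total = 1.182 + 0.2651 + 0.04638 = 1.493 R/h.

1.49 R/h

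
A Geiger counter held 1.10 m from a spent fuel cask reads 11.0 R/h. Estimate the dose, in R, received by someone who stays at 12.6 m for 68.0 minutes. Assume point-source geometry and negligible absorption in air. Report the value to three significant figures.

Using I₁d₁² = I₂d₂², rate at 12.6 m:
(1.10/12.6)² = 0.007622, so 11.0 × 0.007622 = 0.08384 R/h.
Dose = rate × time = 0.08384 R/h × 1.133 h = 0.09499 R.

0.0950 R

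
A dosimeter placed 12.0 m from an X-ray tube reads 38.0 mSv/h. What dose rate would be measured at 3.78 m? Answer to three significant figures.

Applying the 1/r² law, scaling from 12.0 m to 3.78 m:
(12.0/3.78)² = 10.08, so 38.0 × 10.08 = 383.0 mSv/h.

383 mSv/h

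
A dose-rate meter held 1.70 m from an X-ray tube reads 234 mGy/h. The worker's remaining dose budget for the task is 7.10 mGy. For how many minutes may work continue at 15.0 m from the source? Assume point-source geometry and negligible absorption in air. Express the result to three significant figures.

142 min

Since intensity falls as 1/r², rate at 15.0 m:
(1.70/15.0)² = 0.01284, so 234 × 0.01284 = 3.005 mGy/h.
Stay time = 7.10 mGy ÷ 3.005 mGy/h = 2.363 h = 141.8 min.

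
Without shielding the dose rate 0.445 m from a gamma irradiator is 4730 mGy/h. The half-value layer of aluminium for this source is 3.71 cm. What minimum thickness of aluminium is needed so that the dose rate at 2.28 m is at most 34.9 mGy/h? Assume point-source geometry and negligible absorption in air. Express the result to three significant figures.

At 2.28 m, distance alone gives (0.445/2.28)² = 0.03809, so 4730 × 0.03809 = 180.2 mGy/h.
Further attenuation needed: 180.2/34.9 = 5.163.
n = log₂(5.163) = 2.368 half-value layers.
Thickness = 2.368 × 3.71 cm = 8.785 cm.

8.79 cm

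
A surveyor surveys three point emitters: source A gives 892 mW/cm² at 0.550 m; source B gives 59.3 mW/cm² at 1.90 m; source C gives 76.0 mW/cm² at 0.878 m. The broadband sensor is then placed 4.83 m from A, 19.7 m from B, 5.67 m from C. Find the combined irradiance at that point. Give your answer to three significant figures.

13.9 mW/cm²

By superposition, sum each source's inverse-square contribution:
A: 892 × (0.550/4.83)² = 11.57 mW/cm²
B: 59.3 × (1.90/19.7)² = 0.5516 mW/cm²
C: 76.0 × (0.878/5.67)² = 1.822 mW/cm²
Total = 11.57 + 0.5516 + 1.822 = 13.94 mW/cm².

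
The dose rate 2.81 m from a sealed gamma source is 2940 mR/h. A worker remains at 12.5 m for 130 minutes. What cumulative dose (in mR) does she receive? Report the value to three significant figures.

322 mR

Applying the 1/r² law, rate at 12.5 m:
2940 × (2.81/12.5)² = 2940 × 0.05054 = 148.6 mR/h.
Dose = rate × time = 148.6 mR/h × 2.167 h = 322.0 mR.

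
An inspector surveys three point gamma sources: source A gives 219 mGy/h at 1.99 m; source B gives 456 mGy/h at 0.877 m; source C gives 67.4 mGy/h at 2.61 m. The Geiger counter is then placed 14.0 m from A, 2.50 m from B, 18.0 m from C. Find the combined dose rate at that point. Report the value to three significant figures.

62.0 mGy/h

By superposition, sum each source's inverse-square contribution:
A: 219 × (1.99/14.0)² = 4.425 mGy/h
B: 456 × (0.877/2.50)² = 56.12 mGy/h
C: 67.4 × (2.61/18.0)² = 1.417 mGy/h
Total = 4.425 + 56.12 + 1.417 = 61.96 mGy/h.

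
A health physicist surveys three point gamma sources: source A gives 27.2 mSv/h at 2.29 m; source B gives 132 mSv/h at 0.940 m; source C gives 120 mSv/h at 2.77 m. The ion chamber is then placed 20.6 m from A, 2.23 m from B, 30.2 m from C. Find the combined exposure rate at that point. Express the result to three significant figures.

24.8 mSv/h

By superposition, sum each source's inverse-square contribution:
A: 27.2 × (2.29/20.6)² = 0.3361 mSv/h
B: 132 × (0.940/2.23)² = 23.45 mSv/h
C: 120 × (2.77/30.2)² = 1.010 mSv/h
Total = 0.3361 + 23.45 + 1.010 = 24.80 mSv/h.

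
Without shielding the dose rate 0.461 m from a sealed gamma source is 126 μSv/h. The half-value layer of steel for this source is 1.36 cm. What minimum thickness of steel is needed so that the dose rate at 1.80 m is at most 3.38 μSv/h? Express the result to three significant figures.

At 1.80 m, distance alone gives (0.461/1.80)² = 0.06559, so 126 × 0.06559 = 8.264 μSv/h.
Further attenuation needed: 8.264/3.38 = 2.445.
n = log₂(2.445) = 1.290 half-value layers.
Thickness = 1.290 × 1.36 cm = 1.754 cm.

1.75 cm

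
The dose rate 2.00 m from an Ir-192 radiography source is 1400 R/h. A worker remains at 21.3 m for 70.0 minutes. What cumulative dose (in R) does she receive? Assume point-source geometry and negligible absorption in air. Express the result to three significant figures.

14.4 R

Since intensity falls as 1/r², rate at 21.3 m:
1400 × (2.00/21.3)² = 1400 × 0.008817 = 12.34 R/h.
Dose = rate × time = 12.34 R/h × 1.167 h = 14.40 R.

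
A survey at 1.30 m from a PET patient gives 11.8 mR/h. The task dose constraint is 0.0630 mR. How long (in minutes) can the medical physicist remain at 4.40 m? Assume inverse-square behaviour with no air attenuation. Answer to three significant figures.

3.67 min

Applying the 1/r² law, rate at 4.40 m:
11.8 × (1.30/4.40)² = 11.8 × 0.08729 = 1.030 mR/h.
Stay time = 0.0630 mR ÷ 1.030 mR/h = 0.06117 h = 3.670 min.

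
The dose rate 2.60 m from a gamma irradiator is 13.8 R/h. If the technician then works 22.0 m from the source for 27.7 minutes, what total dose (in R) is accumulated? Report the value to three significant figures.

0.0890 R

Applying the 1/r² law, rate at 22.0 m:
(2.60/22.0)² = 0.01397, so 13.8 × 0.01397 = 0.1928 R/h.
Dose = rate × time = 0.1928 R/h × 0.4617 h = 0.08902 R.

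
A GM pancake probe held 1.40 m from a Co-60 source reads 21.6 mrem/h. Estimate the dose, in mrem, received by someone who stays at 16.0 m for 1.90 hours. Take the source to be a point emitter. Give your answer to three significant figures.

Intensity scales as (d₁/d₂)², so rate at 16.0 m:
(1.40/16.0)² = 0.007656, so 21.6 × 0.007656 = 0.1654 mrem/h.
Dose = rate × time = 0.1654 mrem/h × 1.900 h = 0.3143 mrem.

0.314 mrem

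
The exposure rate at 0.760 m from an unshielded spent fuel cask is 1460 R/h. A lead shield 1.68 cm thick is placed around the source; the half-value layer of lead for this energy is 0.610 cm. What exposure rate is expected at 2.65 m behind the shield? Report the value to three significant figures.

Distance alone: 1460 × (0.760/2.65)² = 1460 × 0.08225 = 120.1 R/h.
Shield: 1.68/0.610 = 2.754 half-value layers → attenuation 2^(−2.754) = 0.1482.
Combined: 120.1 × 0.1482 = 17.80 R/h.

17.8 R/h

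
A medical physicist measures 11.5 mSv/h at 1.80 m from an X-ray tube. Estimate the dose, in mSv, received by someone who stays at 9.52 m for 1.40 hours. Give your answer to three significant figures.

Intensity scales as (d₁/d₂)², so rate at 9.52 m:
11.5 × (1.80/9.52)² = 11.5 × 0.03575 = 0.4111 mSv/h.
Dose = rate × time = 0.4111 mSv/h × 1.400 h = 0.5755 mSv.

0.576 mSv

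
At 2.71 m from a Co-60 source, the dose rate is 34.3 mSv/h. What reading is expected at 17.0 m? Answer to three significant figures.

Applying the 1/r² law, the rate at 17.0 m is
(2.71/17.0)² = 0.02541, so 34.3 × 0.02541 = 0.8716 mSv/h.

0.872 mSv/h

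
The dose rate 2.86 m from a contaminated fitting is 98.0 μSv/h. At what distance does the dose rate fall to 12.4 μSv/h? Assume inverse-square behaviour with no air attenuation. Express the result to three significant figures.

Intensity scales as (d₁/d₂)², so d₂ = d₁·√(I₁/I₂).
I₁/I₂ = 98.0/12.4 = 7.903, so d₂ = 2.86 × √7.903 = 8.040 m.

8.04 m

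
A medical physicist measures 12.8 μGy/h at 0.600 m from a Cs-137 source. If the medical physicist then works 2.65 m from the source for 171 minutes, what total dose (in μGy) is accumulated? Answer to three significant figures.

Applying the 1/r² law, rate at 2.65 m:
(0.600/2.65)² = 0.05126, so 12.8 × 0.05126 = 0.6561 μGy/h.
Dose = rate × time = 0.6561 μGy/h × 2.850 h = 1.870 μGy.

1.87 μGy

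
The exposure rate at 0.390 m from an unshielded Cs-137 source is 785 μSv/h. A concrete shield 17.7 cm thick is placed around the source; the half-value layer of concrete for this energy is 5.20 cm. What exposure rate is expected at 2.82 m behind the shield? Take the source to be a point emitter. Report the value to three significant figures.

Distance alone: (0.390/2.82)² = 0.01913, so 785 × 0.01913 = 15.02 μSv/h.
Shield: 17.7/5.20 = 3.404 half-value layers → attenuation 2^(−3.404) = 0.09447.
Combined: 15.02 × 0.09447 = 1.419 μSv/h.

1.42 μSv/h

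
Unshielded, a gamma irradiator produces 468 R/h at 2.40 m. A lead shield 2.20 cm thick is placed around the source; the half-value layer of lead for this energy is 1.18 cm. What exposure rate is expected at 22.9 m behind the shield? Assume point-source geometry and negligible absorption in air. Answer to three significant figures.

1.41 R/h

Distance alone: 468 × (2.40/22.9)² = 468 × 0.01098 = 5.139 R/h.
Shield: 2.20/1.18 = 1.864 half-value layers → attenuation 2^(−1.864) = 0.2747.
Combined: 5.139 × 0.2747 = 1.412 R/h.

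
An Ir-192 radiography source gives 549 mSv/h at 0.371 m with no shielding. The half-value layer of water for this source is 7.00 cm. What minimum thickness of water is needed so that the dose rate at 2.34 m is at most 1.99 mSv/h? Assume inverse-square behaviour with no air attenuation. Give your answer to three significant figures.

At 2.34 m, distance alone gives 549 × (0.371/2.34)² = 549 × 0.02514 = 13.80 mSv/h.
Further attenuation needed: 13.80/1.99 = 6.935.
n = log₂(6.935) = 2.794 half-value layers.
Thickness = 2.794 × 7.00 cm = 19.56 cm.

19.6 cm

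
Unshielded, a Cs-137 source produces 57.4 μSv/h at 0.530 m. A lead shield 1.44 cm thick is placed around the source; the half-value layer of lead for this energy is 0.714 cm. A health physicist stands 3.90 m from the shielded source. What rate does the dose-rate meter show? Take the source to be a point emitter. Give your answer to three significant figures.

Distance alone: 57.4 × (0.530/3.90)² = 57.4 × 0.01847 = 1.060 μSv/h.
Shield: 1.44/0.714 = 2.017 half-value layers → attenuation 2^(−2.017) = 0.2471.
Combined: 1.060 × 0.2471 = 0.2619 μSv/h.

0.262 μSv/h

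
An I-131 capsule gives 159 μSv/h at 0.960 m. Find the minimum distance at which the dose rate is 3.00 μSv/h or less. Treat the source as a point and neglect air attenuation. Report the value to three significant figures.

6.99 m

Intensity scales as (d₁/d₂)², so d₂ = d₁·√(I₁/I₂).
I₁/I₂ = 159/3.00 = 53.00, so d₂ = 0.960 × √53.00 = 6.989 m.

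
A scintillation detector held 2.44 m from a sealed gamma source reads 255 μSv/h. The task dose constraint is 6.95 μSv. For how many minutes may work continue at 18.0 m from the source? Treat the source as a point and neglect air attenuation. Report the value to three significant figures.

89.0 min

Using I₁d₁² = I₂d₂², rate at 18.0 m:
(2.44/18.0)² = 0.01838, so 255 × 0.01838 = 4.687 μSv/h.
Stay time = 6.95 μSv ÷ 4.687 μSv/h = 1.483 h = 88.98 min.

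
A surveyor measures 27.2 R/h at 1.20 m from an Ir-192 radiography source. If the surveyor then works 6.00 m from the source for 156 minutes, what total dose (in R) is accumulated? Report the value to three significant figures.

2.83 R

By the inverse-square law, rate at 6.00 m:
27.2 × (1.20/6.00)² = 27.2 × 0.04000 = 1.088 R/h.
Dose = rate × time = 1.088 R/h × 2.600 h = 2.829 R.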